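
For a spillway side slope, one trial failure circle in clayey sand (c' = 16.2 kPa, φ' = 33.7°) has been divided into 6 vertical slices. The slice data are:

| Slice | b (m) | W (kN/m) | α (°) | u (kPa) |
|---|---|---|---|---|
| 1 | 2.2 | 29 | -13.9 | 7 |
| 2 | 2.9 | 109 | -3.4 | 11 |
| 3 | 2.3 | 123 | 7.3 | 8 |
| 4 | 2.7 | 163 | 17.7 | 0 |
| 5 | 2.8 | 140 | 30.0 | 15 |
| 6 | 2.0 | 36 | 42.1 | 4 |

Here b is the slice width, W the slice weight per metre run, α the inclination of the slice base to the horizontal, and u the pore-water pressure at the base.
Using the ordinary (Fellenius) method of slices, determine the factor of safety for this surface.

FS = 3.80

Ordinary method of slices: FS = Σ[c'·Δl_i + (W_i cosα_i − u_i·Δl_i)·tanφ'] / Σ W_i sinα_i, with Δl_i = b_i / cosα_i.
Slice 1: Δl = 2.2/cos(-13.9°) = 2.266 m; N'_1 = 29·cos(-13.9°) − 7·2.266 = 12.3; c'Δl = 36.72; W sinα = -7.0
Slice 2: Δl = 2.9/cos(-3.4°) = 2.905 m; N'_2 = 109·cos(-3.4°) − 11·2.905 = 76.9; c'Δl = 47.06; W sinα = -6.5
Slice 3: Δl = 2.3/cos7.3° = 2.319 m; N'_3 = 123·cos7.3° − 8·2.319 = 103.5; c'Δl = 37.56; W sinα = 15.6
Slice 4: Δl = 2.7/cos17.7° = 2.834 m; N'_4 = 163·cos17.7° − 0·2.834 = 155.3; c'Δl = 45.91; W sinα = 49.6
Slice 5: Δl = 2.8/cos30.0° = 3.233 m; N'_5 = 140·cos30.0° − 15·3.233 = 72.7; c'Δl = 52.38; W sinα = 70.0
Slice 6: Δl = 2.0/cos42.1° = 2.696 m; N'_6 = 36·cos42.1° − 4·2.696 = 15.9; c'Δl = 43.67; W sinα = 24.1
Σc'Δl = 263.3 kN/m; ΣN' = 436.5 kN/m; ΣW sinα = 145.9 kN/m
Resisting = 263.3 + 436.5·tan33.7° = 263.3 + 291.1 = 554.4 kN/m
FS = 554.4 / 145.9 = 3.800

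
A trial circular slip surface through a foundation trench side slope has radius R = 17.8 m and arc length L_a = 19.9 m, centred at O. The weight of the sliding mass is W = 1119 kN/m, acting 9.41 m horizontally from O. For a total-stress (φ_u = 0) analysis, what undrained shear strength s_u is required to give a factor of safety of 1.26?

s_u = 37.5 kPa

FS = s_u·L_a·R / (W·d), so s_u = FS·W·d / (L_a·R).
s_u = 1.26·1119·9.41 / (19.90·17.8) = 13267.5 / 354.22 = 37.46 kPa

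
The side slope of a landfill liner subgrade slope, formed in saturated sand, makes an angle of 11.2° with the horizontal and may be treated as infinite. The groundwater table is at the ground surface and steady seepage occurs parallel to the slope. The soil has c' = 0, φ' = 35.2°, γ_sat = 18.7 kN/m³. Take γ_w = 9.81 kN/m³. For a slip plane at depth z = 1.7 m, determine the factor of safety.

With seepage parallel to the slope and the water table at the surface, the effective normal stress on the slip plane uses the buoyant unit weight γ' = γ_sat − γ_w while the driving shear stress uses γ_sat:
FS = [c' + γ' z cos²β tanφ'] / [γ_sat z sinβ cosβ]
(For c' = 0 this reduces to FS = (γ'/γ_sat)·tanφ'/tanβ.)
γ' = 18.7 − 9.81 = 8.89 kN/m³
Numerator = 0.0 + 8.89·1.7·cos²11.2°·tan35.2° = 0.0 + 8.89·1.7·0.9623·0.7054 = 10.259 kPa
Denominator = 18.7·1.7·sin11.2°·cos11.2° = 18.7·1.7·0.1942·0.9810 = 6.057 kPa
FS = 10.259 / 6.057 = 1.694

FS = 1.69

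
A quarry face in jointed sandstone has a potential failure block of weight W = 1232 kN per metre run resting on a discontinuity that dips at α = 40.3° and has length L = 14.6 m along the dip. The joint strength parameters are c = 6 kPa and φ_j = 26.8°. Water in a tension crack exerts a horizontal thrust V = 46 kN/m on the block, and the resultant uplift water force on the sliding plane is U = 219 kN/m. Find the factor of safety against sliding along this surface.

Resolving the block weight along and normal to the plane and applying the Mohr–Coulomb strength on the joint:
N' = W cosα − U − V sinα = 1232·cos40.3° − 219 − 46·sin40.3° = 690.9 kN/m
Driving force T = W sinα + V cosα = 1232·sin40.3° + 46·cos40.3° = 831.9 kN/m
Resisting force R = c·L + N'·tanφ_j = 6·14.6 + 690.9·tan26.8° = 87.6 + 349.0 = 436.6 kN/m
FS = R / T = 436.6 / 831.9 = 0.525

FS = 0.52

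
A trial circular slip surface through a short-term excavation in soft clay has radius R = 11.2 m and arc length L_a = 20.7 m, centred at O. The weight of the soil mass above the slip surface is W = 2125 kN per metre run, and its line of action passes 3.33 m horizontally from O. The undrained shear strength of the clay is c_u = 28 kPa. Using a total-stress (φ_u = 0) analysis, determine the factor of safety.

FS = 0.92

Taking moments about the centre O, the resisting moment is provided by the undrained shear strength acting along the arc:
M_R = c_u·L_a·R = 28·20.70·11.2 = 6491.5 kN·m/m
M_D = W·d = 2125·3.33 = 7076.2 kN·m/m
FS = M_R / M_D = 6491.5 / 7076.2 = 0.917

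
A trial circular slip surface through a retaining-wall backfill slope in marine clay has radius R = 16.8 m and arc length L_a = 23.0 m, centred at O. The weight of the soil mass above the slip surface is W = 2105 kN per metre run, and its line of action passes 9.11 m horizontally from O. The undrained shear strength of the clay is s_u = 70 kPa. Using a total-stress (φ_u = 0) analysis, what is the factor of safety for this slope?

FS = 1.41

Taking moments about the centre O, the resisting moment is provided by the undrained shear strength acting along the arc:
M_R = s_u·L_a·R = 70·23.00·16.8 = 27048.0 kN·m/m
M_D = W·d = 2105·9.11 = 19176.5 kN·m/m
FS = M_R / M_D = 27048.0 / 19176.5 = 1.410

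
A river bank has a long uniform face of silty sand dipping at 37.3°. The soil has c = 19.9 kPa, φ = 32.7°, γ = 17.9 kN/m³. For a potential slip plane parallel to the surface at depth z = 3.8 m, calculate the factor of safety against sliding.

For an infinite slope with a slip plane parallel to the surface (no pore pressure): FS = [c + γz cos²β tanφ] / [γz sinβ cosβ].
γz = 17.9·3.8 = 68.02 kN/m²
Numerator = 19.9 + 68.02·cos²37.3°·tan32.7° = 19.9 + 68.02·0.6328·0.6420 = 47.532 kPa
Denominator = 68.02·sin37.3°·cos37.3° = 68.02·0.6060·0.7955 = 32.789 kPa
FS = 47.532 / 32.789 = 1.450

FS = 1.45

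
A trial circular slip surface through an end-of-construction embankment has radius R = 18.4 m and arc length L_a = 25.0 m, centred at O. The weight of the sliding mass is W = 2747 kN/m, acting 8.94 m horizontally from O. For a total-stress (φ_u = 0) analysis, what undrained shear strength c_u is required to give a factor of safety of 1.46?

FS = c_u·L_a·R / (W·d), so c_u = FS·W·d / (L_a·R).
c_u = 1.46·2747·8.94 / (25.00·18.4) = 35854.9 / 460.00 = 77.95 kPa

c_u = 77.9 kPa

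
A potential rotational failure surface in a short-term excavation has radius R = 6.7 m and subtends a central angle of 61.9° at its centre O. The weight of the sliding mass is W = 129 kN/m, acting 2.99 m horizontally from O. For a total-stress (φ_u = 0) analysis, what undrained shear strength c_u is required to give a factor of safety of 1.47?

FS = c_u·L_a·R / (W·d), so c_u = FS·W·d / (L_a·R).
Arc length L_a = R·θ = 6.7·(61.9°·π/180) = 6.7·1.0804 = 7.24 m
c_u = 1.47·129·2.99 / (7.24·6.7) = 567.0 / 48.50 = 11.69 kPa

c_u = 11.7 kPa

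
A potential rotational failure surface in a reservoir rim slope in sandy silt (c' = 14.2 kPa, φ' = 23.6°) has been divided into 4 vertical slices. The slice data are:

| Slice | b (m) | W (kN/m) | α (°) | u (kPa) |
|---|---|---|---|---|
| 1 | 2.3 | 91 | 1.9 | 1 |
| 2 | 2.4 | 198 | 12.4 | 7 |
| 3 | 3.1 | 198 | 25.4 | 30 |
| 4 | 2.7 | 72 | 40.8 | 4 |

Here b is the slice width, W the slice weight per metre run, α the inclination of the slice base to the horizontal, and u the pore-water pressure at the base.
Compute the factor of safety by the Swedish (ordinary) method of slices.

Ordinary method of slices: FS = Σ[c'·Δl_i + (W_i cosα_i − u_i·Δl_i)·tanφ'] / Σ W_i sinα_i, with Δl_i = b_i / cosα_i.
Slice 1: Δl = 2.3/cos1.9° = 2.301 m; N'_1 = 91·cos1.9° − 1·2.301 = 88.6; c'Δl = 32.68; W sinα = 3.0
Slice 2: Δl = 2.4/cos12.4° = 2.457 m; N'_2 = 198·cos12.4° − 7·2.457 = 176.2; c'Δl = 34.89; W sinα = 42.5
Slice 3: Δl = 3.1/cos25.4° = 3.432 m; N'_3 = 198·cos25.4° − 30·3.432 = 75.9; c'Δl = 48.73; W sinα = 84.9
Slice 4: Δl = 2.7/cos40.8° = 3.567 m; N'_4 = 72·cos40.8° − 4·3.567 = 40.2; c'Δl = 50.65; W sinα = 47.0
Σc'Δl = 167.0 kN/m; ΣN' = 381.0 kN/m; ΣW sinα = 177.5 kN/m
Resisting = 167.0 + 381.0·tan23.6° = 167.0 + 166.4 = 333.4 kN/m
FS = 333.4 / 177.5 = 1.878

FS = 1.88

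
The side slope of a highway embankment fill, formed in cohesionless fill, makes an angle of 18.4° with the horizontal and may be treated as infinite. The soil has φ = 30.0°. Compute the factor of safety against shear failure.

For a dry cohesionless infinite slope the factor of safety is FS = tanφ / tanβ.
FS = tan30.0° / tan18.4° = 0.5774 / 0.3327 = 1.736

FS = 1.74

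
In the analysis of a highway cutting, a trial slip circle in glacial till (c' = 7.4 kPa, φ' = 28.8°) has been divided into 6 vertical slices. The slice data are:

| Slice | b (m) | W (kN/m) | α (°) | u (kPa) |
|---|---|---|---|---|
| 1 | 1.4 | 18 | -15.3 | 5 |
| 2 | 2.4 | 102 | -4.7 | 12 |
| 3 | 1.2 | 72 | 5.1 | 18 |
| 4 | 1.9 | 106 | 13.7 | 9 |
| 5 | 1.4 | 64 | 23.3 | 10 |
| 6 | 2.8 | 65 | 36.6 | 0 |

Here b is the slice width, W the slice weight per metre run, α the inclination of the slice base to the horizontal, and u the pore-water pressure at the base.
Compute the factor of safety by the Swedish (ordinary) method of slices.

FS = 3.17

Ordinary method of slices: FS = Σ[c'·Δl_i + (W_i cosα_i − u_i·Δl_i)·tanφ'] / Σ W_i sinα_i, with Δl_i = b_i / cosα_i.
Slice 1: Δl = 1.4/cos(-15.3°) = 1.451 m; N'_1 = 18·cos(-15.3°) − 5·1.451 = 10.1; c'Δl = 10.74; W sinα = -4.7
Slice 2: Δl = 2.4/cos(-4.7°) = 2.408 m; N'_2 = 102·cos(-4.7°) − 12·2.408 = 72.8; c'Δl = 17.82; W sinα = -8.4
Slice 3: Δl = 1.2/cos5.1° = 1.205 m; N'_3 = 72·cos5.1° − 18·1.205 = 50.0; c'Δl = 8.92; W sinα = 6.4
Slice 4: Δl = 1.9/cos13.7° = 1.956 m; N'_4 = 106·cos13.7° − 9·1.956 = 85.4; c'Δl = 14.47; W sinα = 25.1
Slice 5: Δl = 1.4/cos23.3° = 1.524 m; N'_5 = 64·cos23.3° − 10·1.524 = 43.5; c'Δl = 11.28; W sinα = 25.3
Slice 6: Δl = 2.8/cos36.6° = 3.488 m; N'_6 = 65·cos36.6° − 0·3.488 = 52.2; c'Δl = 25.81; W sinα = 38.8
Σc'Δl = 89.0 kN/m; ΣN' = 314.0 kN/m; ΣW sinα = 82.5 kN/m
Resisting = 89.0 + 314.0·tan28.8° = 89.0 + 172.6 = 261.7 kN/m
FS = 261.7 / 82.5 = 3.173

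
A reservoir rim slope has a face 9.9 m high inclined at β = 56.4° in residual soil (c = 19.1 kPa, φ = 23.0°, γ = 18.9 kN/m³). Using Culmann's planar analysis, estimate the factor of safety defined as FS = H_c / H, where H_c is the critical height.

FS = 1.90

H_c = (4c/γ) · sinβ cosφ / [1 − cos(β − φ)]
    = (4·19.1/18.9) · sin56.4°·cos23.0° / [1 − cos33.4°]
    = 4.042 · 0.7667 / 0.1652 = 18.77 m
FS = H_c / H = 18.77 / 9.9 = 1.896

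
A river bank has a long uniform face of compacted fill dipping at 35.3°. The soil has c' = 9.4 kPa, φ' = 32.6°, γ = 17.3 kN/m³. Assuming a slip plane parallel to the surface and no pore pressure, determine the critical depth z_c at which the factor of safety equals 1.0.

Setting FS = 1.00 in FS = [c' + γz cos²β tanφ'] / [γz sinβ cosβ] and solving for z:
z = c' / [γ cosβ (FS·sinβ − cosβ·tanφ')]
  = 9.4 / [17.3·cos35.3°·(1.00·sin35.3° − cos35.3°·tan32.6°)]
  = 9.4 / [17.3·0.8161·(1.00·0.5779 − 0.8161·0.6395)]
  = 9.4 / 0.7895 = 11.906 m

z_c = 11.91 m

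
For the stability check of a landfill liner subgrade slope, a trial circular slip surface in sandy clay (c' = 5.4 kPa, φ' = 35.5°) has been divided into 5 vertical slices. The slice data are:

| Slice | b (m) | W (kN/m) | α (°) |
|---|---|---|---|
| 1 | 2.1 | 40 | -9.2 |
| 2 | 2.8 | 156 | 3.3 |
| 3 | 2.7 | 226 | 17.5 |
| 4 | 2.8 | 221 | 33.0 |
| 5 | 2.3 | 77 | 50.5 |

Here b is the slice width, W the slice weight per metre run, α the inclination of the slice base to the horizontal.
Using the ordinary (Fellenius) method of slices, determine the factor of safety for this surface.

FS = 2.16

Ordinary method of slices: FS = Σ[c'·Δl_i + (W_i cosα_i)·tanφ'] / Σ W_i sinα_i, with Δl_i = b_i / cosα_i.
Slice 1: Δl = 2.1/cos(-9.2°) = 2.127 m; N'_1 = 40·cos(-9.2°) = 39.5; c'Δl = 11.49; W sinα = -6.4
Slice 2: Δl = 2.8/cos3.3° = 2.805 m; N'_2 = 156·cos3.3° = 155.7; c'Δl = 15.15; W sinα = 9.0
Slice 3: Δl = 2.7/cos17.5° = 2.831 m; N'_3 = 226·cos17.5° = 215.5; c'Δl = 15.29; W sinα = 68.0
Slice 4: Δl = 2.8/cos33.0° = 3.339 m; N'_4 = 221·cos33.0° = 185.3; c'Δl = 18.03; W sinα = 120.4
Slice 5: Δl = 2.3/cos50.5° = 3.616 m; N'_5 = 77·cos50.5° = 49.0; c'Δl = 19.53; W sinα = 59.4
Σc'Δl = 79.5 kN/m; ΣN' = 645.1 kN/m; ΣW sinα = 250.3 kN/m
Resisting = 79.5 + 645.1·tan35.5° = 79.5 + 460.1 = 539.6 kN/m
FS = 539.6 / 250.3 = 2.156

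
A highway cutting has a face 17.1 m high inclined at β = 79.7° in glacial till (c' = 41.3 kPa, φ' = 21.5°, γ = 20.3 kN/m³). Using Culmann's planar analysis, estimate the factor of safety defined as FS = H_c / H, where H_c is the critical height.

FS = 0.92

H_c = (4c'/γ) · sinβ cosφ' / [1 − cos(β − φ')]
    = (4·41.3/20.3) · sin79.7°·cos21.5° / [1 − cos58.2°]
    = 8.138 · 0.9154 / 0.4730 = 15.75 m
FS = H_c / H = 15.75 / 17.1 = 0.921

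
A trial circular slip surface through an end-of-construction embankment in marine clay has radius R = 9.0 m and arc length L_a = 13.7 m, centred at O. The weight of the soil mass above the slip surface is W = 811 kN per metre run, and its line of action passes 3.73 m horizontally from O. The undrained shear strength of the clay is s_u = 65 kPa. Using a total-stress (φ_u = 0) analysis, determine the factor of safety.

FS = 2.65

Taking moments about the centre O, the resisting moment is provided by the undrained shear strength acting along the arc:
M_R = s_u·L_a·R = 65·13.70·9.0 = 8014.5 kN·m/m
M_D = W·d = 811·3.73 = 3025.0 kN·m/m
FS = M_R / M_D = 8014.5 / 3025.0 = 2.649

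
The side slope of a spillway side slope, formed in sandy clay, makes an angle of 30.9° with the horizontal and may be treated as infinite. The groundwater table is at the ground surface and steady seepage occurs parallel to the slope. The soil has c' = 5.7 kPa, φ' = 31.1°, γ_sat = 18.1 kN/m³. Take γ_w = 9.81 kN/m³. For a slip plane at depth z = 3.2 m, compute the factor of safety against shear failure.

FS = 0.68

With seepage parallel to the slope and the water table at the surface, the effective normal stress on the slip plane uses the buoyant unit weight γ' = γ_sat − γ_w while the driving shear stress uses γ_sat:
FS = [c' + γ' z cos²β tanφ'] / [γ_sat z sinβ cosβ]
γ' = 18.1 − 9.81 = 8.29 kN/m³
Numerator = 5.7 + 8.29·3.2·cos²30.9°·tan31.1° = 5.7 + 8.29·3.2·0.7363·0.6032 = 17.482 kPa
Denominator = 18.1·3.2·sin30.9°·cos30.9° = 18.1·3.2·0.5135·0.8581 = 25.523 kPa
FS = 17.482 / 25.523 = 0.685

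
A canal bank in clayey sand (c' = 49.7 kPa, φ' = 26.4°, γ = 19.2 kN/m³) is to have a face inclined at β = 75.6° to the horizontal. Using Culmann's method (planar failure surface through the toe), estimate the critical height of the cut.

Culmann's analysis gives the critical failure plane at α_cr = (β + φ')/2 = (75.6 + 26.4)/2 = 51.0°, and the critical height
H_c = (4c'/γ) · sinβ cosφ' / [1 − cos(β − φ')]
    = (4·49.7/19.2) · sin75.6°·cos26.4° / [1 − cos(49.2°)]
    = 10.354 · 0.9686·0.8957 / [1 − 0.6534]
    = 10.354 · 0.8676 / 0.3466
    = 25.92 m

H_c = 25.92 m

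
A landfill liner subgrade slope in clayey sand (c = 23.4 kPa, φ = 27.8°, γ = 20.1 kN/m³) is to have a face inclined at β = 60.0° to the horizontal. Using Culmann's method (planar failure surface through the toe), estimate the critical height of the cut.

Culmann's analysis gives the critical failure plane at α_cr = (β + φ)/2 = (60.0 + 27.8)/2 = 43.9°, and the critical height
H_c = (4c/γ) · sinβ cosφ / [1 − cos(β − φ)]
    = (4·23.4/20.1) · sin60.0°·cos27.8° / [1 − cos(32.2°)]
    = 4.657 · 0.8660·0.8846 / [1 − 0.8462]
    = 4.657 · 0.7661 / 0.1538
    = 23.19 m

H_c = 23.19 m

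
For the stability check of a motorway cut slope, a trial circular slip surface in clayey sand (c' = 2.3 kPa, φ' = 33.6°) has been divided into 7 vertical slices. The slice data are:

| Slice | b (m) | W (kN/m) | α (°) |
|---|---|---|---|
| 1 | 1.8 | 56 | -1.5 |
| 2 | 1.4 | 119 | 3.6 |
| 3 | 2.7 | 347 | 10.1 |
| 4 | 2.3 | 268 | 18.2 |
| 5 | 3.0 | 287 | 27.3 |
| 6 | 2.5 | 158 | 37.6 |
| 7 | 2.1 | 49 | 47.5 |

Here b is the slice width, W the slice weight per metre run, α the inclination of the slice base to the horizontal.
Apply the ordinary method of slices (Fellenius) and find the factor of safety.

Ordinary method of slices: FS = Σ[c'·Δl_i + (W_i cosα_i)·tanφ'] / Σ W_i sinα_i, with Δl_i = b_i / cosα_i.
Slice 1: Δl = 1.8/cos(-1.5°) = 1.801 m; N'_1 = 56·cos(-1.5°) = 56.0; c'Δl = 4.14; W sinα = -1.5
Slice 2: Δl = 1.4/cos3.6° = 1.403 m; N'_2 = 119·cos3.6° = 118.8; c'Δl = 3.23; W sinα = 7.5
Slice 3: Δl = 2.7/cos10.1° = 2.743 m; N'_3 = 347·cos10.1° = 341.6; c'Δl = 6.31; W sinα = 60.9
Slice 4: Δl = 2.3/cos18.2° = 2.421 m; N'_4 = 268·cos18.2° = 254.6; c'Δl = 5.57; W sinα = 83.7
Slice 5: Δl = 3.0/cos27.3° = 3.376 m; N'_5 = 287·cos27.3° = 255.0; c'Δl = 7.76; W sinα = 131.6
Slice 6: Δl = 2.5/cos37.6° = 3.155 m; N'_6 = 158·cos37.6° = 125.2; c'Δl = 7.26; W sinα = 96.4
Slice 7: Δl = 2.1/cos47.5° = 3.108 m; N'_7 = 49·cos47.5° = 33.1; c'Δl = 7.15; W sinα = 36.1
Σc'Δl = 41.4 kN/m; ΣN' = 1184.3 kN/m; ΣW sinα = 414.7 kN/m
Resisting = 41.4 + 1184.3·tan33.6° = 41.4 + 786.8 = 828.2 kN/m
FS = 828.2 / 414.7 = 1.997

FS = 2.00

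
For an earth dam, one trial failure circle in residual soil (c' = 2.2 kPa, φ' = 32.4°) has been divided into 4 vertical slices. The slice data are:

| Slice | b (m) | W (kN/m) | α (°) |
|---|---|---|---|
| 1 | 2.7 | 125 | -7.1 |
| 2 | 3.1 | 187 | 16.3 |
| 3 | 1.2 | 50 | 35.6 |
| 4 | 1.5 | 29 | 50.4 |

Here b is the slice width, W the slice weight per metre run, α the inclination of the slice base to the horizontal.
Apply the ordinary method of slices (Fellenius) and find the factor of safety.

Ordinary method of slices: FS = Σ[c'·Δl_i + (W_i cosα_i)·tanφ'] / Σ W_i sinα_i, with Δl_i = b_i / cosα_i.
Slice 1: Δl = 2.7/cos(-7.1°) = 2.721 m; N'_1 = 125·cos(-7.1°) = 124.0; c'Δl = 5.99; W sinα = -15.5
Slice 2: Δl = 3.1/cos16.3° = 3.230 m; N'_2 = 187·cos16.3° = 179.5; c'Δl = 7.11; W sinα = 52.5
Slice 3: Δl = 1.2/cos35.6° = 1.476 m; N'_3 = 50·cos35.6° = 40.7; c'Δl = 3.25; W sinα = 29.1
Slice 4: Δl = 1.5/cos50.4° = 2.353 m; N'_4 = 29·cos50.4° = 18.5; c'Δl = 5.18; W sinα = 22.3
Σc'Δl = 21.5 kN/m; ΣN' = 362.7 kN/m; ΣW sinα = 88.5 kN/m
Resisting = 21.5 + 362.7·tan32.4° = 21.5 + 230.2 = 251.7 kN/m
FS = 251.7 / 88.5 = 2.844

FS = 2.84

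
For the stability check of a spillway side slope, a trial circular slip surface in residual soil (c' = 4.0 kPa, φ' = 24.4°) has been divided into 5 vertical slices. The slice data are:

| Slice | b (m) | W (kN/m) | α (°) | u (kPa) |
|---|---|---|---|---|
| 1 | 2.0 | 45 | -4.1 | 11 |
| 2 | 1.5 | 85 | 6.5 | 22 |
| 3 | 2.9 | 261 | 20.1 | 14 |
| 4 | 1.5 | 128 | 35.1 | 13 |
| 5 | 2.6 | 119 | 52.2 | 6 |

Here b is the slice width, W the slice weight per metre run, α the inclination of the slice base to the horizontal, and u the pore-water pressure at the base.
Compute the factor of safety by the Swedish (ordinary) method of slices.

Ordinary method of slices: FS = Σ[c'·Δl_i + (W_i cosα_i − u_i·Δl_i)·tanφ'] / Σ W_i sinα_i, with Δl_i = b_i / cosα_i.
Slice 1: Δl = 2.0/cos(-4.1°) = 2.005 m; N'_1 = 45·cos(-4.1°) − 11·2.005 = 22.8; c'Δl = 8.02; W sinα = -3.2
Slice 2: Δl = 1.5/cos6.5° = 1.510 m; N'_2 = 85·cos6.5° − 22·1.510 = 51.2; c'Δl = 6.04; W sinα = 9.6
Slice 3: Δl = 2.9/cos20.1° = 3.088 m; N'_3 = 261·cos20.1° − 14·3.088 = 201.9; c'Δl = 12.35; W sinα = 89.7
Slice 4: Δl = 1.5/cos35.1° = 1.833 m; N'_4 = 128·cos35.1° − 13·1.833 = 80.9; c'Δl = 7.33; W sinα = 73.6
Slice 5: Δl = 2.6/cos52.2° = 4.242 m; N'_5 = 119·cos52.2° − 6·4.242 = 47.5; c'Δl = 16.97; W sinα = 94.0
Σc'Δl = 50.7 kN/m; ΣN' = 404.3 kN/m; ΣW sinα = 263.7 kN/m
Resisting = 50.7 + 404.3·tan24.4° = 50.7 + 183.4 = 234.1 kN/m
FS = 234.1 / 263.7 = 0.888

FS = 0.89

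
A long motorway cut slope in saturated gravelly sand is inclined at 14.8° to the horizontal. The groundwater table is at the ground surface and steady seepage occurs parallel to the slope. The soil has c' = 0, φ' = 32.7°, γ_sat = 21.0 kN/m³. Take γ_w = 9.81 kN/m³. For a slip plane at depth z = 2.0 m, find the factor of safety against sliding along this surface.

FS = 1.29

With seepage parallel to the slope and the water table at the surface, the effective normal stress on the slip plane uses the buoyant unit weight γ' = γ_sat − γ_w while the driving shear stress uses γ_sat:
FS = [c' + γ' z cos²β tanφ'] / [γ_sat z sinβ cosβ]
(For c' = 0 this reduces to FS = (γ'/γ_sat)·tanφ'/tanβ.)
γ' = 21.0 − 9.81 = 11.19 kN/m³
Numerator = 0.0 + 11.19·2.0·cos²14.8°·tan32.7° = 0.0 + 11.19·2.0·0.9347·0.6420 = 13.430 kPa
Denominator = 21.0·2.0·sin14.8°·cos14.8° = 21.0·2.0·0.2554·0.9668 = 10.373 kPa
FS = 13.430 / 10.373 = 1.295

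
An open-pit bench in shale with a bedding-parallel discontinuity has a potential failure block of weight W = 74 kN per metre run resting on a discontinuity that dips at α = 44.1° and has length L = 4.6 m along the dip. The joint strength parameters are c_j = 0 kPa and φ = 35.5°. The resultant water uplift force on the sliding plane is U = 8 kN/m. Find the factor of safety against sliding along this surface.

FS = 0.63

Resolving the block weight along and normal to the plane and applying the Mohr–Coulomb strength on the joint:
N' = W cosα − U = 74·cos44.1° − 8 = 45.1 kN/m
Driving force T = W sinα = 74·sin44.1° = 51.5 kN/m
Resisting force R = c_j·L + N'·tanφ = 0·4.6 + 45.1·tan35.5° = 0.0 + 32.2 = 32.2 kN/m
FS = R / T = 32.2 / 51.5 = 0.625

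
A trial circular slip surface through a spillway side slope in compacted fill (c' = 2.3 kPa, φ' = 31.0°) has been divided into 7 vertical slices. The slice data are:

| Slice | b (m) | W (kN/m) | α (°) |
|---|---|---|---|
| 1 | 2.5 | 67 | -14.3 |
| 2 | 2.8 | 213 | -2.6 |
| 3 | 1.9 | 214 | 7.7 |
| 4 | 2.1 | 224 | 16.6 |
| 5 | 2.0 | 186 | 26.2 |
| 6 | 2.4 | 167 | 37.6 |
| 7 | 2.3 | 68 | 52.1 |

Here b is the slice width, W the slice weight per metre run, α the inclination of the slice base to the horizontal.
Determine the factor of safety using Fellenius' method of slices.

FS = 2.21

Ordinary method of slices: FS = Σ[c'·Δl_i + (W_i cosα_i)·tanφ'] / Σ W_i sinα_i, with Δl_i = b_i / cosα_i.
Slice 1: Δl = 2.5/cos(-14.3°) = 2.580 m; N'_1 = 67·cos(-14.3°) = 64.9; c'Δl = 5.93; W sinα = -16.5
Slice 2: Δl = 2.8/cos(-2.6°) = 2.803 m; N'_2 = 213·cos(-2.6°) = 212.8; c'Δl = 6.45; W sinα = -9.7
Slice 3: Δl = 1.9/cos7.7° = 1.917 m; N'_3 = 214·cos7.7° = 212.1; c'Δl = 4.41; W sinα = 28.7
Slice 4: Δl = 2.1/cos16.6° = 2.191 m; N'_4 = 224·cos16.6° = 214.7; c'Δl = 5.04; W sinα = 64.0
Slice 5: Δl = 2.0/cos26.2° = 2.229 m; N'_5 = 186·cos26.2° = 166.9; c'Δl = 5.13; W sinα = 82.1
Slice 6: Δl = 2.4/cos37.6° = 3.029 m; N'_6 = 167·cos37.6° = 132.3; c'Δl = 6.97; W sinα = 101.9
Slice 7: Δl = 2.3/cos52.1° = 3.744 m; N'_7 = 68·cos52.1° = 41.8; c'Δl = 8.61; W sinα = 53.7
Σc'Δl = 42.5 kN/m; ΣN' = 1045.4 kN/m; ΣW sinα = 304.1 kN/m
Resisting = 42.5 + 1045.4·tan31.0° = 42.5 + 628.1 = 670.7 kN/m
FS = 670.7 / 304.1 = 2.205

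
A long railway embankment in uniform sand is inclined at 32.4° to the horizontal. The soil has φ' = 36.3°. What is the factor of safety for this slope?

FS = 1.16

For a dry cohesionless infinite slope the factor of safety is FS = tanφ' / tanβ.
FS = tan36.3° / tan32.4° = 0.7346 / 0.6346 = 1.158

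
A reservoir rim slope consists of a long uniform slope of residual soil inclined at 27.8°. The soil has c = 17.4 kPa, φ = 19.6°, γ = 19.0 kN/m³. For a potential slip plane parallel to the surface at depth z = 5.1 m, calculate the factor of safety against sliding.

FS = 1.11

For an infinite slope with a slip plane parallel to the surface (no pore pressure): FS = [c + γz cos²β tanφ] / [γz sinβ cosβ].
γz = 19.0·5.1 = 96.90 kN/m²
Numerator = 17.4 + 96.90·cos²27.8°·tan19.6° = 17.4 + 96.90·0.7825·0.3561 = 44.399 kPa
Denominator = 96.90·sin27.8°·cos27.8° = 96.90·0.4664·0.8846 = 39.977 kPa
FS = 44.399 / 39.977 = 1.111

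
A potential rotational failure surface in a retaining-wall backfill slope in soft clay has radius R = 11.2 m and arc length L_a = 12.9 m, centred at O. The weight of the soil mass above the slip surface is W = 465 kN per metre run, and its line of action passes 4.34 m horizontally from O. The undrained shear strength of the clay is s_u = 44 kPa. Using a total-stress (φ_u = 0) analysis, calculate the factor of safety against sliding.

Taking moments about the centre O, the resisting moment is provided by the undrained shear strength acting along the arc:
M_R = s_u·L_a·R = 44·12.90·11.2 = 6357.1 kN·m/m
M_D = W·d = 465·4.34 = 2018.1 kN·m/m
FS = M_R / M_D = 6357.1 / 2018.1 = 3.150

FS = 3.15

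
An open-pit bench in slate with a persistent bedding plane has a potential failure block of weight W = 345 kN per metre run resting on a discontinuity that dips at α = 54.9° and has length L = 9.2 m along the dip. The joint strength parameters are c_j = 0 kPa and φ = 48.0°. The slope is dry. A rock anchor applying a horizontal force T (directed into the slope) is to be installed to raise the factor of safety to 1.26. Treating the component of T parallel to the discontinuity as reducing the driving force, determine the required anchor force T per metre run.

T = 83 kN/m

Resolving forces along and normal to the sliding plane, with the horizontal anchor force T adding T·sinα to the effective normal force and T·cosα acting up the plane against the driving force:
FS = [c_jL + (W cosα + T sinα) tanφ] / [W sinα − T cosα]
Without the anchor: N' = 198.4 kN/m, driving T_d = 282.3 kN/m, resisting R = 0·9.2 + 198.4·tan48.0° = 220.3 kN/m, FS = 0.78.
Setting FS = 1.26 and solving for T:
1.26·(282.3 − T cos54.9°) = 220.3 + T sin54.9°·tan48.0°
T·(sin54.9°·tan48.0° + 1.26·cos54.9°) = 1.26·282.3 − 220.3
T·(0.8181·1.1106 + 1.26·0.5750) = 355.6 − 220.3 = 135.3
T·1.6332 = 135.3
T = 82.9 kN/m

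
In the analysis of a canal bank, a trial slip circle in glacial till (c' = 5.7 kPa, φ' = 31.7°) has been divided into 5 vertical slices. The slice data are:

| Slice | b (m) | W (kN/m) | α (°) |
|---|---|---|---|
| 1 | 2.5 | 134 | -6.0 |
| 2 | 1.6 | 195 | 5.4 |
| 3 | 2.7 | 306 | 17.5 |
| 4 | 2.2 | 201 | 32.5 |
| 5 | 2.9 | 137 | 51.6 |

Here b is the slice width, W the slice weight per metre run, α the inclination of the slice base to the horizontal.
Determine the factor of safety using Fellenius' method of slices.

Ordinary method of slices: FS = Σ[c'·Δl_i + (W_i cosα_i)·tanφ'] / Σ W_i sinα_i, with Δl_i = b_i / cosα_i.
Slice 1: Δl = 2.5/cos(-6.0°) = 2.514 m; N'_1 = 134·cos(-6.0°) = 133.3; c'Δl = 14.33; W sinα = -14.0
Slice 2: Δl = 1.6/cos5.4° = 1.607 m; N'_2 = 195·cos5.4° = 194.1; c'Δl = 9.16; W sinα = 18.4
Slice 3: Δl = 2.7/cos17.5° = 2.831 m; N'_3 = 306·cos17.5° = 291.8; c'Δl = 16.14; W sinα = 92.0
Slice 4: Δl = 2.2/cos32.5° = 2.609 m; N'_4 = 201·cos32.5° = 169.5; c'Δl = 14.87; W sinα = 108.0
Slice 5: Δl = 2.9/cos51.6° = 4.669 m; N'_5 = 137·cos51.6° = 85.1; c'Δl = 26.61; W sinα = 107.4
Σc'Δl = 81.1 kN/m; ΣN' = 873.9 kN/m; ΣW sinα = 311.7 kN/m
Resisting = 81.1 + 873.9·tan31.7° = 81.1 + 539.7 = 620.8 kN/m
FS = 620.8 / 311.7 = 1.992

FS = 1.99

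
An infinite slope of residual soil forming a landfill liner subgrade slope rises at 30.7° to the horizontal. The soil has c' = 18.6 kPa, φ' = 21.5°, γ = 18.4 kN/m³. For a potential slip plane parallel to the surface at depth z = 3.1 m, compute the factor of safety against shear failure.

FS = 1.41

For an infinite slope with a slip plane parallel to the surface (no pore pressure): FS = [c' + γz cos²β tanφ'] / [γz sinβ cosβ].
γz = 18.4·3.1 = 57.04 kN/m²
Numerator = 18.6 + 57.04·cos²30.7°·tan21.5° = 18.6 + 57.04·0.7393·0.3939 = 35.212 kPa
Denominator = 57.04·sin30.7°·cos30.7° = 57.04·0.5105·0.8599 = 25.040 kPa
FS = 35.212 / 25.040 = 1.406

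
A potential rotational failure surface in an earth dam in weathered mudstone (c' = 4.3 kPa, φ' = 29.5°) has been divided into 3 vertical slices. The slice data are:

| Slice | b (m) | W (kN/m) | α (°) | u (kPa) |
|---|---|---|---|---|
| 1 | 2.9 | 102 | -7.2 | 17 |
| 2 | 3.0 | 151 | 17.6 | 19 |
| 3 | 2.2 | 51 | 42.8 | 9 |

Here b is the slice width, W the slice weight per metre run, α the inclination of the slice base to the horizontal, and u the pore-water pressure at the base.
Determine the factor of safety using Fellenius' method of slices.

FS = 1.80

Ordinary method of slices: FS = Σ[c'·Δl_i + (W_i cosα_i − u_i·Δl_i)·tanφ'] / Σ W_i sinα_i, with Δl_i = b_i / cosα_i.
Slice 1: Δl = 2.9/cos(-7.2°) = 2.923 m; N'_1 = 102·cos(-7.2°) − 17·2.923 = 51.5; c'Δl = 12.57; W sinα = -12.8
Slice 2: Δl = 3.0/cos17.6° = 3.147 m; N'_2 = 151·cos17.6° − 19·3.147 = 84.1; c'Δl = 13.53; W sinα = 45.7
Slice 3: Δl = 2.2/cos42.8° = 2.998 m; N'_3 = 51·cos42.8° − 9·2.998 = 10.4; c'Δl = 12.89; W sinα = 34.7
Σc'Δl = 39.0 kN/m; ΣN' = 146.1 kN/m; ΣW sinα = 67.5 kN/m
Resisting = 39.0 + 146.1·tan29.5° = 39.0 + 82.6 = 121.6 kN/m
FS = 121.6 / 67.5 = 1.801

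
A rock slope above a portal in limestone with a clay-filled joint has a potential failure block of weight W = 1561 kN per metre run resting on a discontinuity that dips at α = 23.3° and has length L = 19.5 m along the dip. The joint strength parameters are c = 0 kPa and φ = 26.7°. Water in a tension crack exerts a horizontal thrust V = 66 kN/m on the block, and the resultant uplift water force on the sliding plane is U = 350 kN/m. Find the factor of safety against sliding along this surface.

FS = 0.78

Resolving the block weight along and normal to the plane and applying the Mohr–Coulomb strength on the joint:
N' = W cosα − U − V sinα = 1561·cos23.3° − 350 − 66·sin23.3° = 1057.6 kN/m
Driving force T = W sinα + V cosα = 1561·sin23.3° + 66·cos23.3° = 678.1 kN/m
Resisting force R = c·L + N'·tanφ = 0·19.5 + 1057.6·tan26.7° = 0.0 + 531.9 = 531.9 kN/m
FS = R / T = 531.9 / 678.1 = 0.784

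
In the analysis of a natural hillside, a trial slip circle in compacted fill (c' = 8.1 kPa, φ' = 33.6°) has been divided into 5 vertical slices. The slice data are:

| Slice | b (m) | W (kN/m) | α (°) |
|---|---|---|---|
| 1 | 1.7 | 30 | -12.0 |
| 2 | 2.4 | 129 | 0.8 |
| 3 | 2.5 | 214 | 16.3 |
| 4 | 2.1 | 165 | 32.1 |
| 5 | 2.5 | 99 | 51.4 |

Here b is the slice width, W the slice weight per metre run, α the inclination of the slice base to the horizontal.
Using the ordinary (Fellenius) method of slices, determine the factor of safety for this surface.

FS = 2.19

Ordinary method of slices: FS = Σ[c'·Δl_i + (W_i cosα_i)·tanφ'] / Σ W_i sinα_i, with Δl_i = b_i / cosα_i.
Slice 1: Δl = 1.7/cos(-12.0°) = 1.738 m; N'_1 = 30·cos(-12.0°) = 29.3; c'Δl = 14.08; W sinα = -6.2
Slice 2: Δl = 2.4/cos0.8° = 2.400 m; N'_2 = 129·cos0.8° = 129.0; c'Δl = 19.44; W sinα = 1.8
Slice 3: Δl = 2.5/cos16.3° = 2.605 m; N'_3 = 214·cos16.3° = 205.4; c'Δl = 21.10; W sinα = 60.1
Slice 4: Δl = 2.1/cos32.1° = 2.479 m; N'_4 = 165·cos32.1° = 139.8; c'Δl = 20.08; W sinα = 87.7
Slice 5: Δl = 2.5/cos51.4° = 4.007 m; N'_5 = 99·cos51.4° = 61.8; c'Δl = 32.46; W sinα = 77.4
Σc'Δl = 107.2 kN/m; ΣN' = 565.3 kN/m; ΣW sinα = 220.7 kN/m
Resisting = 107.2 + 565.3·tan33.6° = 107.2 + 375.6 = 482.7 kN/m
FS = 482.7 / 220.7 = 2.187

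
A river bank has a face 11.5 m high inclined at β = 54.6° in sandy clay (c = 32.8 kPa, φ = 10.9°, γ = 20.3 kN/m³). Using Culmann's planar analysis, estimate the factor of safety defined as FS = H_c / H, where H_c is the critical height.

H_c = (4c/γ) · sinβ cosφ / [1 − cos(β − φ)]
    = (4·32.8/20.3) · sin54.6°·cos10.9° / [1 − cos43.7°]
    = 6.463 · 0.8004 / 0.2770 = 18.67 m
FS = H_c / H = 18.67 / 11.5 = 1.624

FS = 1.62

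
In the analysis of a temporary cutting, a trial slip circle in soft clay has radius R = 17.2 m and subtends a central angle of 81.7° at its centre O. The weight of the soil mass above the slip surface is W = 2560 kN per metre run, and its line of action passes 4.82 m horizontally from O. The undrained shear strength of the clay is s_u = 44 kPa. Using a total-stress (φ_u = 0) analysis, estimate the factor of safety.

FS = 1.50

Taking moments about the centre O, the resisting moment is provided by the undrained shear strength acting along the arc:
Arc length L_a = R·θ = 17.2·(81.7°·π/180) = 17.2·1.4259 = 24.53 m
M_R = s_u·L_a·R = 44·24.53·17.2 = 18561.3 kN·m/m
M_D = W·d = 2560·4.82 = 12339.2 kN·m/m
FS = M_R / M_D = 18561.3 / 12339.2 = 1.504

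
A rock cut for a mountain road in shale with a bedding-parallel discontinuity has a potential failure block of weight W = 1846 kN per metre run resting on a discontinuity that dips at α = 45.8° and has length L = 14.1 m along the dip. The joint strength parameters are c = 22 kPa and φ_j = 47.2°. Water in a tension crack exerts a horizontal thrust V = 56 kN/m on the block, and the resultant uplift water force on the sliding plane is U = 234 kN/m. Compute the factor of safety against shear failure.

FS = 1.03

Resolving the block weight along and normal to the plane and applying the Mohr–Coulomb strength on the joint:
N' = W cosα − U − V sinα = 1846·cos45.8° − 234 − 56·sin45.8° = 1012.8 kN/m
Driving force T = W sinα + V cosα = 1846·sin45.8° + 56·cos45.8° = 1362.5 kN/m
Resisting force R = c·L + N'·tanφ_j = 22·14.1 + 1012.8·tan47.2° = 310.2 + 1093.7 = 1403.9 kN/m
FS = R / T = 1403.9 / 1362.5 = 1.030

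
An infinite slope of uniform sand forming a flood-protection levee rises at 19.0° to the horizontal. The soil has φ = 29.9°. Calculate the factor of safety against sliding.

For a dry cohesionless infinite slope the factor of safety is FS = tanφ / tanβ.
FS = tan29.9° / tan19.0° = 0.5750 / 0.3443 = 1.670

FS = 1.67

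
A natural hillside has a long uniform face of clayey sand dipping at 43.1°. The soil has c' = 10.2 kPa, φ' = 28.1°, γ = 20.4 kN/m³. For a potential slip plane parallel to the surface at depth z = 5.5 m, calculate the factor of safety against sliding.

FS = 0.75

For an infinite slope with a slip plane parallel to the surface (no pore pressure): FS = [c' + γz cos²β tanφ'] / [γz sinβ cosβ].
γz = 20.4·5.5 = 112.20 kN/m²
Numerator = 10.2 + 112.20·cos²43.1°·tan28.1° = 10.2 + 112.20·0.5331·0.5340 = 42.140 kPa
Denominator = 112.20·sin43.1°·cos43.1° = 112.20·0.6833·0.7302 = 55.977 kPa
FS = 42.140 / 55.977 = 0.753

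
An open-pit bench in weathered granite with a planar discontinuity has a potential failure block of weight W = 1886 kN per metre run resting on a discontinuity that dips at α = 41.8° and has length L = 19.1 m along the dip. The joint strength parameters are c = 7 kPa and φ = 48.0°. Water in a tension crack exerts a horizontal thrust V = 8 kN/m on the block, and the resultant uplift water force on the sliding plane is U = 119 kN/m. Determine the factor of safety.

FS = 1.23

Resolving the block weight along and normal to the plane and applying the Mohr–Coulomb strength on the joint:
N' = W cosα − U − V sinα = 1886·cos41.8° − 119 − 8·sin41.8° = 1281.6 kN/m
Driving force T = W sinα + V cosα = 1886·sin41.8° + 8·cos41.8° = 1263.0 kN/m
Resisting force R = c·L + N'·tanφ = 7·19.1 + 1281.6·tan48.0° = 133.7 + 1423.4 = 1557.1 kN/m
FS = R / T = 1557.1 / 1263.0 = 1.233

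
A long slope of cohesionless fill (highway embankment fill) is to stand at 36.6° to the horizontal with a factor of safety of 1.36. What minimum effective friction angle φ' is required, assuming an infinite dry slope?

FS = tanφ'/tanβ ⇒ tanφ' = FS · tanβ = 1.36 · tan36.6° = 1.0100
φ' = arctan(1.0100) = 45.29°

φ' = 45.3°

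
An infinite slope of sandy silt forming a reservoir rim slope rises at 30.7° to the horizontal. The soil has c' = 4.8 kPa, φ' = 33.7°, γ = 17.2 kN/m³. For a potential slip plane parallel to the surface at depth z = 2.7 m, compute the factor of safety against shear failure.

For an infinite slope with a slip plane parallel to the surface (no pore pressure): FS = [c' + γz cos²β tanφ'] / [γz sinβ cosβ].
γz = 17.2·2.7 = 46.44 kN/m²
Numerator = 4.8 + 46.44·cos²30.7°·tan33.7° = 4.8 + 46.44·0.7393·0.6669 = 27.699 kPa
Denominator = 46.44·sin30.7°·cos30.7° = 46.44·0.5105·0.8599 = 20.387 kPa
FS = 27.699 / 20.387 = 1.359

FS = 1.36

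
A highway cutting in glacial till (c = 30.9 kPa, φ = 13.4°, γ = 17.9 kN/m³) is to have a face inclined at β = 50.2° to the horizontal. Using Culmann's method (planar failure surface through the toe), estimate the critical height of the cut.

H_c = 25.90 m

Culmann's analysis gives the critical failure plane at α_cr = (β + φ)/2 = (50.2 + 13.4)/2 = 31.8°, and the critical height
H_c = (4c/γ) · sinβ cosφ / [1 − cos(β − φ)]
    = (4·30.9/17.9) · sin50.2°·cos13.4° / [1 − cos(36.8°)]
    = 6.905 · 0.7683·0.9728 / [1 − 0.8007]
    = 6.905 · 0.7474 / 0.1993
    = 25.90 m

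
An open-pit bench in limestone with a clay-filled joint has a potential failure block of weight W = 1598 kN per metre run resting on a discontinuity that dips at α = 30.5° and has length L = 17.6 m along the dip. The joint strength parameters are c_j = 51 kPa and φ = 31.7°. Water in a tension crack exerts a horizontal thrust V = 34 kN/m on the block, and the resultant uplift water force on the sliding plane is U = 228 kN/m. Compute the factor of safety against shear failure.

FS = 1.90

Resolving the block weight along and normal to the plane and applying the Mohr–Coulomb strength on the joint:
N' = W cosα − U − V sinα = 1598·cos30.5° − 228 − 34·sin30.5° = 1131.6 kN/m
Driving force T = W sinα + V cosα = 1598·sin30.5° + 34·cos30.5° = 840.3 kN/m
Resisting force R = c_j·L + N'·tanφ = 51·17.6 + 1131.6·tan31.7° = 897.6 + 698.9 = 1596.5 kN/m
FS = R / T = 1596.5 / 840.3 = 1.900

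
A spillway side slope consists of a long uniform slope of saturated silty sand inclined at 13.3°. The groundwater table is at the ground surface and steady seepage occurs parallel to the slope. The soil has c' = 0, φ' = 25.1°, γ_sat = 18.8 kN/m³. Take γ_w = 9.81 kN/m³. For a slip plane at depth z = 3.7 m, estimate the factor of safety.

With seepage parallel to the slope and the water table at the surface, the effective normal stress on the slip plane uses the buoyant unit weight γ' = γ_sat − γ_w while the driving shear stress uses γ_sat:
FS = [c' + γ' z cos²β tanφ'] / [γ_sat z sinβ cosβ]
(For c' = 0 this reduces to FS = (γ'/γ_sat)·tanφ'/tanβ.)
γ' = 18.8 − 9.81 = 8.99 kN/m³
Numerator = 0.0 + 8.99·3.7·cos²13.3°·tan25.1° = 0.0 + 8.99·3.7·0.9471·0.4684 = 14.757 kPa
Denominator = 18.8·3.7·sin13.3°·cos13.3° = 18.8·3.7·0.2300·0.9732 = 15.573 kPa
FS = 14.757 / 15.573 = 0.948

FS = 0.95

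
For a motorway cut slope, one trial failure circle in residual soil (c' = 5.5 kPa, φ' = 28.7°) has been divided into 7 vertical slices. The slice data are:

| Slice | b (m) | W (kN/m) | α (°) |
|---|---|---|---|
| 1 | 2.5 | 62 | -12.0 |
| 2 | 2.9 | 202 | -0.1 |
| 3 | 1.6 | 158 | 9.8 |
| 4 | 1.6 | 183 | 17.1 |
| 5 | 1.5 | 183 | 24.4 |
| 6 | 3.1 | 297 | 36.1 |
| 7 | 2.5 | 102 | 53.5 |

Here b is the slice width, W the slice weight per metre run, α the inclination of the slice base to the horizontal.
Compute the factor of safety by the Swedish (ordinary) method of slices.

FS = 1.70

Ordinary method of slices: FS = Σ[c'·Δl_i + (W_i cosα_i)·tanφ'] / Σ W_i sinα_i, with Δl_i = b_i / cosα_i.
Slice 1: Δl = 2.5/cos(-12.0°) = 2.556 m; N'_1 = 62·cos(-12.0°) = 60.6; c'Δl = 14.06; W sinα = -12.9
Slice 2: Δl = 2.9/cos(-0.1°) = 2.900 m; N'_2 = 202·cos(-0.1°) = 202.0; c'Δl = 15.95; W sinα = -0.4
Slice 3: Δl = 1.6/cos9.8° = 1.624 m; N'_3 = 158·cos9.8° = 155.7; c'Δl = 8.93; W sinα = 26.9
Slice 4: Δl = 1.6/cos17.1° = 1.674 m; N'_4 = 183·cos17.1° = 174.9; c'Δl = 9.21; W sinα = 53.8
Slice 5: Δl = 1.5/cos24.4° = 1.647 m; N'_5 = 183·cos24.4° = 166.7; c'Δl = 9.06; W sinα = 75.6
Slice 6: Δl = 3.1/cos36.1° = 3.837 m; N'_6 = 297·cos36.1° = 240.0; c'Δl = 21.10; W sinα = 175.0
Slice 7: Δl = 2.5/cos53.5° = 4.203 m; N'_7 = 102·cos53.5° = 60.7; c'Δl = 23.12; W sinα = 82.0
Σc'Δl = 101.4 kN/m; ΣN' = 1060.5 kN/m; ΣW sinα = 400.0 kN/m
Resisting = 101.4 + 1060.5·tan28.7° = 101.4 + 580.6 = 682.1 kN/m
FS = 682.1 / 400.0 = 1.705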